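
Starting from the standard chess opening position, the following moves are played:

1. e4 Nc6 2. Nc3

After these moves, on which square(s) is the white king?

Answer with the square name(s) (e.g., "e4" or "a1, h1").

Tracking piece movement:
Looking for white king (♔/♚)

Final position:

  a b c d e f g h
  ─────────────────
8│♜ · ♝ ♛ ♚ ♝ ♞ ♜│8
7│♟ ♟ ♟ ♟ ♟ ♟ ♟ ♟│7
6│· · ♞ · · · · ·│6
5│· · · · · · · ·│5
4│· · · · ♙ · · ·│4
3│· · ♘ · · · · ·│3
2│♙ ♙ ♙ ♙ · ♙ ♙ ♙│2
1│♖ · ♗ ♕ ♔ ♗ ♘ ♖│1
  ─────────────────
  a b c d e f g h


e1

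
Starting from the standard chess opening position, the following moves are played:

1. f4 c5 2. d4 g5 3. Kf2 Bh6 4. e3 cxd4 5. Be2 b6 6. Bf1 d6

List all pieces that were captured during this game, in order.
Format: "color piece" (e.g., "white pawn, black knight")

Tracking captures:
  cxd4: captured white pawn

white pawn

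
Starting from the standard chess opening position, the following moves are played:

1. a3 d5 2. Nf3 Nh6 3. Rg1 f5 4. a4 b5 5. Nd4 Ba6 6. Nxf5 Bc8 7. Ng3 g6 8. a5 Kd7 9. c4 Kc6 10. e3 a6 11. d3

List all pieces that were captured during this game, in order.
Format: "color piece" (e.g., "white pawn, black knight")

Tracking captures:
  Nxf5: captured black pawn

black pawn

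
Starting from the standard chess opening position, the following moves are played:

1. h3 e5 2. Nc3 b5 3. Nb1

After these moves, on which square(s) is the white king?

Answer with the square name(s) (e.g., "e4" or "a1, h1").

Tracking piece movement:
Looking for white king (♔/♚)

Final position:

  a b c d e f g h
  ─────────────────
8│♜ ♞ ♝ ♛ ♚ ♝ ♞ ♜│8
7│♟ · ♟ ♟ · ♟ ♟ ♟│7
6│· · · · · · · ·│6
5│· ♟ · · ♟ · · ·│5
4│· · · · · · · ·│4
3│· · · · · · · ♙│3
2│♙ ♙ ♙ ♙ ♙ ♙ ♙ ·│2
1│♖ ♘ ♗ ♕ ♔ ♗ ♘ ♖│1
  ─────────────────
  a b c d e f g h


e1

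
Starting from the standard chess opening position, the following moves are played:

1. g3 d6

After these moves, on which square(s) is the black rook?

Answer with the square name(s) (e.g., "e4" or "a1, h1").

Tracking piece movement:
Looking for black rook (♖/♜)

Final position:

  a b c d e f g h
  ─────────────────
8│♜ ♞ ♝ ♛ ♚ ♝ ♞ ♜│8
7│♟ ♟ ♟ · ♟ ♟ ♟ ♟│7
6│· · · ♟ · · · ·│6
5│· · · · · · · ·│5
4│· · · · · · · ·│4
3│· · · · · · ♙ ·│3
2│♙ ♙ ♙ ♙ ♙ ♙ · ♙│2
1│♖ ♘ ♗ ♕ ♔ ♗ ♘ ♖│1
  ─────────────────
  a b c d e f g h


a8, h8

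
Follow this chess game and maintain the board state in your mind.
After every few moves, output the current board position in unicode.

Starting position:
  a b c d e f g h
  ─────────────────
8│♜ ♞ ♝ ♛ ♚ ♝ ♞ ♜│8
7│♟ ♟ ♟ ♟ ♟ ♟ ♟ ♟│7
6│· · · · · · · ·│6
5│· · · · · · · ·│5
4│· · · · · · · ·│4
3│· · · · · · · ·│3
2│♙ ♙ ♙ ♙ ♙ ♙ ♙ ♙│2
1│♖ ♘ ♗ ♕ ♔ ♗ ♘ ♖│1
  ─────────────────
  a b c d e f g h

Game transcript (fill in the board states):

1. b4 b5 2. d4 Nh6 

  a b c d e f g h
  ─────────────────
8│♜ ♞ ♝ ♛ ♚ ♝ · ♜│8
7│♟ · ♟ ♟ ♟ ♟ ♟ ♟│7
6│· · · · · · · ♞│6
5│· ♟ · · · · · ·│5
4│· ♙ · ♙ · · · ·│4
3│· · · · · · · ·│3
2│♙ · ♙ · ♙ ♙ ♙ ♙│2
1│♖ ♘ ♗ ♕ ♔ ♗ ♘ ♖│1
  ─────────────────
  a b c d e f g h

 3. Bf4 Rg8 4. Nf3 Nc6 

  a b c d e f g h
  ─────────────────
8│♜ · ♝ ♛ ♚ ♝ ♜ ·│8
7│♟ · ♟ ♟ ♟ ♟ ♟ ♟│7
6│· · ♞ · · · · ♞│6
5│· ♟ · · · · · ·│5
4│· ♙ · ♙ · ♗ · ·│4
3│· · · · · ♘ · ·│3
2│♙ · ♙ · ♙ ♙ ♙ ♙│2
1│♖ ♘ · ♕ ♔ ♗ · ♖│1
  ─────────────────
  a b c d e f g h

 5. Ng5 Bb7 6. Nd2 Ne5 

  a b c d e f g h
  ─────────────────
8│♜ · · ♛ ♚ ♝ ♜ ·│8
7│♟ ♝ ♟ ♟ ♟ ♟ ♟ ♟│7
6│· · · · · · · ♞│6
5│· ♟ · · ♞ · ♘ ·│5
4│· ♙ · ♙ · ♗ · ·│4
3│· · · · · · · ·│3
2│♙ · ♙ ♘ ♙ ♙ ♙ ♙│2
1│♖ · · ♕ ♔ ♗ · ♖│1
  ─────────────────
  a b c d e f g h

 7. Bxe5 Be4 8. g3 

  a b c d e f g h
  ─────────────────
8│♜ · · ♛ ♚ ♝ ♜ ·│8
7│♟ · ♟ ♟ ♟ ♟ ♟ ♟│7
6│· · · · · · · ♞│6
5│· ♟ · · ♗ · ♘ ·│5
4│· ♙ · ♙ ♝ · · ·│4
3│· · · · · · ♙ ·│3
2│♙ · ♙ ♘ ♙ ♙ · ♙│2
1│♖ · · ♕ ♔ ♗ · ♖│1
  ─────────────────
  a b c d e f g h


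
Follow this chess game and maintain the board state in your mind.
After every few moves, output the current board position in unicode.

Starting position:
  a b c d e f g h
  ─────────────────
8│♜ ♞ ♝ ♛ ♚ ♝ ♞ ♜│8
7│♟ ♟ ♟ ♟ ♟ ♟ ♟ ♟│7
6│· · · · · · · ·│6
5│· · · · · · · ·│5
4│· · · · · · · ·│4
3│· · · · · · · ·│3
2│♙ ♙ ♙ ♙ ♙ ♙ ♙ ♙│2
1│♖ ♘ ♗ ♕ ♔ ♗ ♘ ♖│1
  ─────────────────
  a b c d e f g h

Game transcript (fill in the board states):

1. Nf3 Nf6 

  a b c d e f g h
  ─────────────────
8│♜ ♞ ♝ ♛ ♚ ♝ · ♜│8
7│♟ ♟ ♟ ♟ ♟ ♟ ♟ ♟│7
6│· · · · · ♞ · ·│6
5│· · · · · · · ·│5
4│· · · · · · · ·│4
3│· · · · · ♘ · ·│3
2│♙ ♙ ♙ ♙ ♙ ♙ ♙ ♙│2
1│♖ ♘ ♗ ♕ ♔ ♗ · ♖│1
  ─────────────────
  a b c d e f g h

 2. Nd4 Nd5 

  a b c d e f g h
  ─────────────────
8│♜ ♞ ♝ ♛ ♚ ♝ · ♜│8
7│♟ ♟ ♟ ♟ ♟ ♟ ♟ ♟│7
6│· · · · · · · ·│6
5│· · · ♞ · · · ·│5
4│· · · ♘ · · · ·│4
3│· · · · · · · ·│3
2│♙ ♙ ♙ ♙ ♙ ♙ ♙ ♙│2
1│♖ ♘ ♗ ♕ ♔ ♗ · ♖│1
  ─────────────────
  a b c d e f g h

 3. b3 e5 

  a b c d e f g h
  ─────────────────
8│♜ ♞ ♝ ♛ ♚ ♝ · ♜│8
7│♟ ♟ ♟ ♟ · ♟ ♟ ♟│7
6│· · · · · · · ·│6
5│· · · ♞ ♟ · · ·│5
4│· · · ♘ · · · ·│4
3│· ♙ · · · · · ·│3
2│♙ · ♙ ♙ ♙ ♙ ♙ ♙│2
1│♖ ♘ ♗ ♕ ♔ ♗ · ♖│1
  ─────────────────
  a b c d e f g h

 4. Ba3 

  a b c d e f g h
  ─────────────────
8│♜ ♞ ♝ ♛ ♚ ♝ · ♜│8
7│♟ ♟ ♟ ♟ · ♟ ♟ ♟│7
6│· · · · · · · ·│6
5│· · · ♞ ♟ · · ·│5
4│· · · ♘ · · · ·│4
3│♗ ♙ · · · · · ·│3
2│♙ · ♙ ♙ ♙ ♙ ♙ ♙│2
1│♖ ♘ · ♕ ♔ ♗ · ♖│1
  ─────────────────
  a b c d e f g h


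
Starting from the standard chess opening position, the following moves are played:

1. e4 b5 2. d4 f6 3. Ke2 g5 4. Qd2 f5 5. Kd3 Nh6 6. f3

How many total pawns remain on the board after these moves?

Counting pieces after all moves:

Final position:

  a b c d e f g h
  ─────────────────
8│♜ ♞ ♝ ♛ ♚ ♝ · ♜│8
7│♟ · ♟ ♟ ♟ · · ♟│7
6│· · · · · · · ♞│6
5│· ♟ · · · ♟ ♟ ·│5
4│· · · ♙ ♙ · · ·│4
3│· · · ♔ · ♙ · ·│3
2│♙ ♙ ♙ ♕ · · ♙ ♙│2
1│♖ ♘ ♗ · · ♗ ♘ ♖│1
  ─────────────────
  a b c d e f g h


16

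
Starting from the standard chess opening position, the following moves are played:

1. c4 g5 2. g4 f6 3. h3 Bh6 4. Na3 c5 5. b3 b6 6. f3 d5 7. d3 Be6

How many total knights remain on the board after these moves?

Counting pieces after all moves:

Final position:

  a b c d e f g h
  ─────────────────
8│♜ ♞ · ♛ ♚ · ♞ ♜│8
7│♟ · · · ♟ · · ♟│7
6│· ♟ · · ♝ ♟ · ♝│6
5│· · ♟ ♟ · · ♟ ·│5
4│· · ♙ · · · ♙ ·│4
3│♘ ♙ · ♙ · ♙ · ♙│3
2│♙ · · · ♙ · · ·│2
1│♖ · ♗ ♕ ♔ ♗ ♘ ♖│1
  ─────────────────
  a b c d e f g h


4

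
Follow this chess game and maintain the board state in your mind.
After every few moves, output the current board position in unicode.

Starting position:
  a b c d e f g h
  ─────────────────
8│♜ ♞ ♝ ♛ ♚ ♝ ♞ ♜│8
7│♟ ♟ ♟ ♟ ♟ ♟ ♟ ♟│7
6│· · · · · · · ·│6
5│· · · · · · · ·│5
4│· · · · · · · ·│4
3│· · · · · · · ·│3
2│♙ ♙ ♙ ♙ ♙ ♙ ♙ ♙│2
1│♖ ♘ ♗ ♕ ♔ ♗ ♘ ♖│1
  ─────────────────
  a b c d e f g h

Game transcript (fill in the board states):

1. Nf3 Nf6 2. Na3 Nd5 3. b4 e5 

  a b c d e f g h
  ─────────────────
8│♜ ♞ ♝ ♛ ♚ ♝ · ♜│8
7│♟ ♟ ♟ ♟ · ♟ ♟ ♟│7
6│· · · · · · · ·│6
5│· · · ♞ ♟ · · ·│5
4│· ♙ · · · · · ·│4
3│♘ · · · · ♘ · ·│3
2│♙ · ♙ ♙ ♙ ♙ ♙ ♙│2
1│♖ · ♗ ♕ ♔ ♗ · ♖│1
  ─────────────────
  a b c d e f g h

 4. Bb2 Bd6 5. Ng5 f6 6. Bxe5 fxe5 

  a b c d e f g h
  ─────────────────
8│♜ ♞ ♝ ♛ ♚ · · ♜│8
7│♟ ♟ ♟ ♟ · · ♟ ♟│7
6│· · · ♝ · · · ·│6
5│· · · ♞ ♟ · ♘ ·│5
4│· ♙ · · · · · ·│4
3│♘ · · · · · · ·│3
2│♙ · ♙ ♙ ♙ ♙ ♙ ♙│2
1│♖ · · ♕ ♔ ♗ · ♖│1
  ─────────────────
  a b c d e f g h

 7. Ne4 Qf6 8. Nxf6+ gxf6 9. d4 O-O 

  a b c d e f g h
  ─────────────────
8│♜ ♞ ♝ · · ♜ ♚ ·│8
7│♟ ♟ ♟ ♟ · · · ♟│7
6│· · · ♝ · ♟ · ·│6
5│· · · ♞ ♟ · · ·│5
4│· ♙ · ♙ · · · ·│4
3│♘ · · · · · · ·│3
2│♙ · ♙ · ♙ ♙ ♙ ♙│2
1│♖ · · ♕ ♔ ♗ · ♖│1
  ─────────────────
  a b c d e f g h

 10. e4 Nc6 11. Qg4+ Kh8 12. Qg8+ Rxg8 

  a b c d e f g h
  ─────────────────
8│♜ · ♝ · · · ♜ ♚│8
7│♟ ♟ ♟ ♟ · · · ♟│7
6│· · ♞ ♝ · ♟ · ·│6
5│· · · ♞ ♟ · · ·│5
4│· ♙ · ♙ ♙ · · ·│4
3│♘ · · · · · · ·│3
2│♙ · ♙ · · ♙ ♙ ♙│2
1│♖ · · · ♔ ♗ · ♖│1
  ─────────────────
  a b c d e f g h

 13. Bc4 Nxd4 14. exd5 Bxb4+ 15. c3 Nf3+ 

  a b c d e f g h
  ─────────────────
8│♜ · ♝ · · · ♜ ♚│8
7│♟ ♟ ♟ ♟ · · · ♟│7
6│· · · · · ♟ · ·│6
5│· · · ♙ ♟ · · ·│5
4│· ♝ ♗ · · · · ·│4
3│♘ · ♙ · · ♞ · ·│3
2│♙ · · · · ♙ ♙ ♙│2
1│♖ · · · ♔ · · ♖│1
  ─────────────────
  a b c d e f g h



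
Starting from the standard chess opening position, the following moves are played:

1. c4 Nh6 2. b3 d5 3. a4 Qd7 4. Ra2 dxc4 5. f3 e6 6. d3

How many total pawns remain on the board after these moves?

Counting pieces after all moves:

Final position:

  a b c d e f g h
  ─────────────────
8│♜ ♞ ♝ · ♚ ♝ · ♜│8
7│♟ ♟ ♟ ♛ · ♟ ♟ ♟│7
6│· · · · ♟ · · ♞│6
5│· · · · · · · ·│5
4│♙ · ♟ · · · · ·│4
3│· ♙ · ♙ · ♙ · ·│3
2│♖ · · · ♙ · ♙ ♙│2
1│· ♘ ♗ ♕ ♔ ♗ ♘ ♖│1
  ─────────────────
  a b c d e f g h


15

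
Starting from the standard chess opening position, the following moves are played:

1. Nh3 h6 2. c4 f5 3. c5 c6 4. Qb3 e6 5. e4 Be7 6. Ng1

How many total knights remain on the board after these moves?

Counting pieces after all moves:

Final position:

  a b c d e f g h
  ─────────────────
8│♜ ♞ ♝ ♛ ♚ · ♞ ♜│8
7│♟ ♟ · ♟ ♝ · ♟ ·│7
6│· · ♟ · ♟ · · ♟│6
5│· · ♙ · · ♟ · ·│5
4│· · · · ♙ · · ·│4
3│· ♕ · · · · · ·│3
2│♙ ♙ · ♙ · ♙ ♙ ♙│2
1│♖ ♘ ♗ · ♔ ♗ ♘ ♖│1
  ─────────────────
  a b c d e f g h


4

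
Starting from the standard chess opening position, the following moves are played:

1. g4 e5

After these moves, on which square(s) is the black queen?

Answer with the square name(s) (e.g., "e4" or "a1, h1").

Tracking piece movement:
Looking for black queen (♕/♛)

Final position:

  a b c d e f g h
  ─────────────────
8│♜ ♞ ♝ ♛ ♚ ♝ ♞ ♜│8
7│♟ ♟ ♟ ♟ · ♟ ♟ ♟│7
6│· · · · · · · ·│6
5│· · · · ♟ · · ·│5
4│· · · · · · ♙ ·│4
3│· · · · · · · ·│3
2│♙ ♙ ♙ ♙ ♙ ♙ · ♙│2
1│♖ ♘ ♗ ♕ ♔ ♗ ♘ ♖│1
  ─────────────────
  a b c d e f g h


d8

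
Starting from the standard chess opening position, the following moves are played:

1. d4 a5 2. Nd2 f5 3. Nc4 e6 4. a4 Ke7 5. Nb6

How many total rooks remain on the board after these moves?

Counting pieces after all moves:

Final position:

  a b c d e f g h
  ─────────────────
8│♜ ♞ ♝ ♛ · ♝ ♞ ♜│8
7│· ♟ ♟ ♟ ♚ · ♟ ♟│7
6│· ♘ · · ♟ · · ·│6
5│♟ · · · · ♟ · ·│5
4│♙ · · ♙ · · · ·│4
3│· · · · · · · ·│3
2│· ♙ ♙ · ♙ ♙ ♙ ♙│2
1│♖ · ♗ ♕ ♔ ♗ ♘ ♖│1
  ─────────────────
  a b c d e f g h


4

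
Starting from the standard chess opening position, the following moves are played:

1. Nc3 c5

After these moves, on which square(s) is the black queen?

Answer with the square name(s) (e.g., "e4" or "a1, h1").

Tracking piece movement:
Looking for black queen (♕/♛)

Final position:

  a b c d e f g h
  ─────────────────
8│♜ ♞ ♝ ♛ ♚ ♝ ♞ ♜│8
7│♟ ♟ · ♟ ♟ ♟ ♟ ♟│7
6│· · · · · · · ·│6
5│· · ♟ · · · · ·│5
4│· · · · · · · ·│4
3│· · ♘ · · · · ·│3
2│♙ ♙ ♙ ♙ ♙ ♙ ♙ ♙│2
1│♖ · ♗ ♕ ♔ ♗ ♘ ♖│1
  ─────────────────
  a b c d e f g h


d8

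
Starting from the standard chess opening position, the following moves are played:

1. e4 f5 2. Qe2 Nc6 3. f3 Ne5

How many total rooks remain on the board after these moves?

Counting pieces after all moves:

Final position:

  a b c d e f g h
  ─────────────────
8│♜ · ♝ ♛ ♚ ♝ ♞ ♜│8
7│♟ ♟ ♟ ♟ ♟ · ♟ ♟│7
6│· · · · · · · ·│6
5│· · · · ♞ ♟ · ·│5
4│· · · · ♙ · · ·│4
3│· · · · · ♙ · ·│3
2│♙ ♙ ♙ ♙ ♕ · ♙ ♙│2
1│♖ ♘ ♗ · ♔ ♗ ♘ ♖│1
  ─────────────────
  a b c d e f g h


4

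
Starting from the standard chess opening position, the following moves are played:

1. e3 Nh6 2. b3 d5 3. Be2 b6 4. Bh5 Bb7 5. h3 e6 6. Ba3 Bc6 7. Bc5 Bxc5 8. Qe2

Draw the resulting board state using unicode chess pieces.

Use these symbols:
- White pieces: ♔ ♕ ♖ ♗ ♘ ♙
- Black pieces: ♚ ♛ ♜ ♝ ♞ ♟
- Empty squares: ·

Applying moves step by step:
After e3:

♜ ♞ ♝ ♛ ♚ ♝ ♞ ♜
♟ ♟ ♟ ♟ ♟ ♟ ♟ ♟
· · · · · · · ·
· · · · · · · ·
· · · · · · · ·
· · · · ♙ · · ·
♙ ♙ ♙ ♙ · ♙ ♙ ♙
♖ ♘ ♗ ♕ ♔ ♗ ♘ ♖


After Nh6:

♜ ♞ ♝ ♛ ♚ ♝ · ♜
♟ ♟ ♟ ♟ ♟ ♟ ♟ ♟
· · · · · · · ♞
· · · · · · · ·
· · · · · · · ·
· · · · ♙ · · ·
♙ ♙ ♙ ♙ · ♙ ♙ ♙
♖ ♘ ♗ ♕ ♔ ♗ ♘ ♖


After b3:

♜ ♞ ♝ ♛ ♚ ♝ · ♜
♟ ♟ ♟ ♟ ♟ ♟ ♟ ♟
· · · · · · · ♞
· · · · · · · ·
· · · · · · · ·
· ♙ · · ♙ · · ·
♙ · ♙ ♙ · ♙ ♙ ♙
♖ ♘ ♗ ♕ ♔ ♗ ♘ ♖


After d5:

♜ ♞ ♝ ♛ ♚ ♝ · ♜
♟ ♟ ♟ · ♟ ♟ ♟ ♟
· · · · · · · ♞
· · · ♟ · · · ·
· · · · · · · ·
· ♙ · · ♙ · · ·
♙ · ♙ ♙ · ♙ ♙ ♙
♖ ♘ ♗ ♕ ♔ ♗ ♘ ♖


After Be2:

♜ ♞ ♝ ♛ ♚ ♝ · ♜
♟ ♟ ♟ · ♟ ♟ ♟ ♟
· · · · · · · ♞
· · · ♟ · · · ·
· · · · · · · ·
· ♙ · · ♙ · · ·
♙ · ♙ ♙ ♗ ♙ ♙ ♙
♖ ♘ ♗ ♕ ♔ · ♘ ♖


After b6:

♜ ♞ ♝ ♛ ♚ ♝ · ♜
♟ · ♟ · ♟ ♟ ♟ ♟
· ♟ · · · · · ♞
· · · ♟ · · · ·
· · · · · · · ·
· ♙ · · ♙ · · ·
♙ · ♙ ♙ ♗ ♙ ♙ ♙
♖ ♘ ♗ ♕ ♔ · ♘ ♖


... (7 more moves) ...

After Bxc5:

♜ ♞ · ♛ ♚ · · ♜
♟ · ♟ · · ♟ ♟ ♟
· ♟ ♝ · ♟ · · ♞
· · ♝ ♟ · · · ♗
· · · · · · · ·
· ♙ · · ♙ · · ♙
♙ · ♙ ♙ · ♙ ♙ ·
♖ ♘ · ♕ ♔ · ♘ ♖


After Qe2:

♜ ♞ · ♛ ♚ · · ♜
♟ · ♟ · · ♟ ♟ ♟
· ♟ ♝ · ♟ · · ♞
· · ♝ ♟ · · · ♗
· · · · · · · ·
· ♙ · · ♙ · · ♙
♙ · ♙ ♙ ♕ ♙ ♙ ·
♖ ♘ · · ♔ · ♘ ♖



  a b c d e f g h
  ─────────────────
8│♜ ♞ · ♛ ♚ · · ♜│8
7│♟ · ♟ · · ♟ ♟ ♟│7
6│· ♟ ♝ · ♟ · · ♞│6
5│· · ♝ ♟ · · · ♗│5
4│· · · · · · · ·│4
3│· ♙ · · ♙ · · ♙│3
2│♙ · ♙ ♙ ♕ ♙ ♙ ·│2
1│♖ ♘ · · ♔ · ♘ ♖│1
  ─────────────────
  a b c d e f g h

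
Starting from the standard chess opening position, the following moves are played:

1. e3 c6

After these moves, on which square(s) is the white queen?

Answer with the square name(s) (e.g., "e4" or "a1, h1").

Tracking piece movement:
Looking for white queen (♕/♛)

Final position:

  a b c d e f g h
  ─────────────────
8│♜ ♞ ♝ ♛ ♚ ♝ ♞ ♜│8
7│♟ ♟ · ♟ ♟ ♟ ♟ ♟│7
6│· · ♟ · · · · ·│6
5│· · · · · · · ·│5
4│· · · · · · · ·│4
3│· · · · ♙ · · ·│3
2│♙ ♙ ♙ ♙ · ♙ ♙ ♙│2
1│♖ ♘ ♗ ♕ ♔ ♗ ♘ ♖│1
  ─────────────────
  a b c d e f g h


d1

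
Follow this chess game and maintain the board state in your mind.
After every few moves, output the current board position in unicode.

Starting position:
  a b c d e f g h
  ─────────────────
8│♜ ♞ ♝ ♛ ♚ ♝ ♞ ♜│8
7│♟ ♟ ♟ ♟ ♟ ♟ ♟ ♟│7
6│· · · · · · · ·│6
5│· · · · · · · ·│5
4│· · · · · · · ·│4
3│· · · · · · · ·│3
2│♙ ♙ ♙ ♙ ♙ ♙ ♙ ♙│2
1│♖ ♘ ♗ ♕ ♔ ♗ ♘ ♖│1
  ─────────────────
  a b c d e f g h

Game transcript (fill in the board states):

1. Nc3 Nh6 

  a b c d e f g h
  ─────────────────
8│♜ ♞ ♝ ♛ ♚ ♝ · ♜│8
7│♟ ♟ ♟ ♟ ♟ ♟ ♟ ♟│7
6│· · · · · · · ♞│6
5│· · · · · · · ·│5
4│· · · · · · · ·│4
3│· · ♘ · · · · ·│3
2│♙ ♙ ♙ ♙ ♙ ♙ ♙ ♙│2
1│♖ · ♗ ♕ ♔ ♗ ♘ ♖│1
  ─────────────────
  a b c d e f g h

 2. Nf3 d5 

  a b c d e f g h
  ─────────────────
8│♜ ♞ ♝ ♛ ♚ ♝ · ♜│8
7│♟ ♟ ♟ · ♟ ♟ ♟ ♟│7
6│· · · · · · · ♞│6
5│· · · ♟ · · · ·│5
4│· · · · · · · ·│4
3│· · ♘ · · ♘ · ·│3
2│♙ ♙ ♙ ♙ ♙ ♙ ♙ ♙│2
1│♖ · ♗ ♕ ♔ ♗ · ♖│1
  ─────────────────
  a b c d e f g h

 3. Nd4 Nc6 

  a b c d e f g h
  ─────────────────
8│♜ · ♝ ♛ ♚ ♝ · ♜│8
7│♟ ♟ ♟ · ♟ ♟ ♟ ♟│7
6│· · ♞ · · · · ♞│6
5│· · · ♟ · · · ·│5
4│· · · ♘ · · · ·│4
3│· · ♘ · · · · ·│3
2│♙ ♙ ♙ ♙ ♙ ♙ ♙ ♙│2
1│♖ · ♗ ♕ ♔ ♗ · ♖│1
  ─────────────────
  a b c d e f g h



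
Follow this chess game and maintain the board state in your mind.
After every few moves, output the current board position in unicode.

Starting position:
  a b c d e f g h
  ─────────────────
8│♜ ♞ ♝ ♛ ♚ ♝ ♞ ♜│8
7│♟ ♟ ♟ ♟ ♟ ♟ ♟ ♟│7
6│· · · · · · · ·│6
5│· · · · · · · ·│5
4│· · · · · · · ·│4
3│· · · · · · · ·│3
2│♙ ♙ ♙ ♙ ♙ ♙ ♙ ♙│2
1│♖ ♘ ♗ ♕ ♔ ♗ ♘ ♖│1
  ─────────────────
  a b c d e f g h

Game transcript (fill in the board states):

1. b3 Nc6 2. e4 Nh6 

  a b c d e f g h
  ─────────────────
8│♜ · ♝ ♛ ♚ ♝ · ♜│8
7│♟ ♟ ♟ ♟ ♟ ♟ ♟ ♟│7
6│· · ♞ · · · · ♞│6
5│· · · · · · · ·│5
4│· · · · ♙ · · ·│4
3│· ♙ · · · · · ·│3
2│♙ · ♙ ♙ · ♙ ♙ ♙│2
1│♖ ♘ ♗ ♕ ♔ ♗ ♘ ♖│1
  ─────────────────
  a b c d e f g h

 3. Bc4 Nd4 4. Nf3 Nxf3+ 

  a b c d e f g h
  ─────────────────
8│♜ · ♝ ♛ ♚ ♝ · ♜│8
7│♟ ♟ ♟ ♟ ♟ ♟ ♟ ♟│7
6│· · · · · · · ♞│6
5│· · · · · · · ·│5
4│· · ♗ · ♙ · · ·│4
3│· ♙ · · · ♞ · ·│3
2│♙ · ♙ ♙ · ♙ ♙ ♙│2
1│♖ ♘ ♗ ♕ ♔ · · ♖│1
  ─────────────────
  a b c d e f g h

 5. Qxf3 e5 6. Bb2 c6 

  a b c d e f g h
  ─────────────────
8│♜ · ♝ ♛ ♚ ♝ · ♜│8
7│♟ ♟ · ♟ · ♟ ♟ ♟│7
6│· · ♟ · · · · ♞│6
5│· · · · ♟ · · ·│5
4│· · ♗ · ♙ · · ·│4
3│· ♙ · · · ♕ · ·│3
2│♙ ♗ ♙ ♙ · ♙ ♙ ♙│2
1│♖ ♘ · · ♔ · · ♖│1
  ─────────────────
  a b c d e f g h

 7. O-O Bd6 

  a b c d e f g h
  ─────────────────
8│♜ · ♝ ♛ ♚ · · ♜│8
7│♟ ♟ · ♟ · ♟ ♟ ♟│7
6│· · ♟ ♝ · · · ♞│6
5│· · · · ♟ · · ·│5
4│· · ♗ · ♙ · · ·│4
3│· ♙ · · · ♕ · ·│3
2│♙ ♗ ♙ ♙ · ♙ ♙ ♙│2
1│♖ ♘ · · · ♖ ♔ ·│1
  ─────────────────
  a b c d e f g h


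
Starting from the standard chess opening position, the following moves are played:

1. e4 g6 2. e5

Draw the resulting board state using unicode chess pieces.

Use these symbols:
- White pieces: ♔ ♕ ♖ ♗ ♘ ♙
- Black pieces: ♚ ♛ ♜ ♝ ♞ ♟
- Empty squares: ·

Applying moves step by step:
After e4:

♜ ♞ ♝ ♛ ♚ ♝ ♞ ♜
♟ ♟ ♟ ♟ ♟ ♟ ♟ ♟
· · · · · · · ·
· · · · · · · ·
· · · · ♙ · · ·
· · · · · · · ·
♙ ♙ ♙ ♙ · ♙ ♙ ♙
♖ ♘ ♗ ♕ ♔ ♗ ♘ ♖


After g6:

♜ ♞ ♝ ♛ ♚ ♝ ♞ ♜
♟ ♟ ♟ ♟ ♟ ♟ · ♟
· · · · · · ♟ ·
· · · · · · · ·
· · · · ♙ · · ·
· · · · · · · ·
♙ ♙ ♙ ♙ · ♙ ♙ ♙
♖ ♘ ♗ ♕ ♔ ♗ ♘ ♖


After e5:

♜ ♞ ♝ ♛ ♚ ♝ ♞ ♜
♟ ♟ ♟ ♟ ♟ ♟ · ♟
· · · · · · ♟ ·
· · · · ♙ · · ·
· · · · · · · ·
· · · · · · · ·
♙ ♙ ♙ ♙ · ♙ ♙ ♙
♖ ♘ ♗ ♕ ♔ ♗ ♘ ♖



  a b c d e f g h
  ─────────────────
8│♜ ♞ ♝ ♛ ♚ ♝ ♞ ♜│8
7│♟ ♟ ♟ ♟ ♟ ♟ · ♟│7
6│· · · · · · ♟ ·│6
5│· · · · ♙ · · ·│5
4│· · · · · · · ·│4
3│· · · · · · · ·│3
2│♙ ♙ ♙ ♙ · ♙ ♙ ♙│2
1│♖ ♘ ♗ ♕ ♔ ♗ ♘ ♖│1
  ─────────────────
  a b c d e f g h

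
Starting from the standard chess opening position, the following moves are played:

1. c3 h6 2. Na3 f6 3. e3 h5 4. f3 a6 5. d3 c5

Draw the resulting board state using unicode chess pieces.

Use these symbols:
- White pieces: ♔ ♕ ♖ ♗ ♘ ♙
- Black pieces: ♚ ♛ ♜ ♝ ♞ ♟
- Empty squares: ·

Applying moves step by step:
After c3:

♜ ♞ ♝ ♛ ♚ ♝ ♞ ♜
♟ ♟ ♟ ♟ ♟ ♟ ♟ ♟
· · · · · · · ·
· · · · · · · ·
· · · · · · · ·
· · ♙ · · · · ·
♙ ♙ · ♙ ♙ ♙ ♙ ♙
♖ ♘ ♗ ♕ ♔ ♗ ♘ ♖


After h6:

♜ ♞ ♝ ♛ ♚ ♝ ♞ ♜
♟ ♟ ♟ ♟ ♟ ♟ ♟ ·
· · · · · · · ♟
· · · · · · · ·
· · · · · · · ·
· · ♙ · · · · ·
♙ ♙ · ♙ ♙ ♙ ♙ ♙
♖ ♘ ♗ ♕ ♔ ♗ ♘ ♖


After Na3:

♜ ♞ ♝ ♛ ♚ ♝ ♞ ♜
♟ ♟ ♟ ♟ ♟ ♟ ♟ ·
· · · · · · · ♟
· · · · · · · ·
· · · · · · · ·
♘ · ♙ · · · · ·
♙ ♙ · ♙ ♙ ♙ ♙ ♙
♖ · ♗ ♕ ♔ ♗ ♘ ♖


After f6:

♜ ♞ ♝ ♛ ♚ ♝ ♞ ♜
♟ ♟ ♟ ♟ ♟ · ♟ ·
· · · · · ♟ · ♟
· · · · · · · ·
· · · · · · · ·
♘ · ♙ · · · · ·
♙ ♙ · ♙ ♙ ♙ ♙ ♙
♖ · ♗ ♕ ♔ ♗ ♘ ♖


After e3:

♜ ♞ ♝ ♛ ♚ ♝ ♞ ♜
♟ ♟ ♟ ♟ ♟ · ♟ ·
· · · · · ♟ · ♟
· · · · · · · ·
· · · · · · · ·
♘ · ♙ · ♙ · · ·
♙ ♙ · ♙ · ♙ ♙ ♙
♖ · ♗ ♕ ♔ ♗ ♘ ♖


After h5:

♜ ♞ ♝ ♛ ♚ ♝ ♞ ♜
♟ ♟ ♟ ♟ ♟ · ♟ ·
· · · · · ♟ · ·
· · · · · · · ♟
· · · · · · · ·
♘ · ♙ · ♙ · · ·
♙ ♙ · ♙ · ♙ ♙ ♙
♖ · ♗ ♕ ♔ ♗ ♘ ♖


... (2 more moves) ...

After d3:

♜ ♞ ♝ ♛ ♚ ♝ ♞ ♜
· ♟ ♟ ♟ ♟ · ♟ ·
♟ · · · · ♟ · ·
· · · · · · · ♟
· · · · · · · ·
♘ · ♙ ♙ ♙ ♙ · ·
♙ ♙ · · · · ♙ ♙
♖ · ♗ ♕ ♔ ♗ ♘ ♖


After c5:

♜ ♞ ♝ ♛ ♚ ♝ ♞ ♜
· ♟ · ♟ ♟ · ♟ ·
♟ · · · · ♟ · ·
· · ♟ · · · · ♟
· · · · · · · ·
♘ · ♙ ♙ ♙ ♙ · ·
♙ ♙ · · · · ♙ ♙
♖ · ♗ ♕ ♔ ♗ ♘ ♖



  a b c d e f g h
  ─────────────────
8│♜ ♞ ♝ ♛ ♚ ♝ ♞ ♜│8
7│· ♟ · ♟ ♟ · ♟ ·│7
6│♟ · · · · ♟ · ·│6
5│· · ♟ · · · · ♟│5
4│· · · · · · · ·│4
3│♘ · ♙ ♙ ♙ ♙ · ·│3
2│♙ ♙ · · · · ♙ ♙│2
1│♖ · ♗ ♕ ♔ ♗ ♘ ♖│1
  ─────────────────
  a b c d e f g h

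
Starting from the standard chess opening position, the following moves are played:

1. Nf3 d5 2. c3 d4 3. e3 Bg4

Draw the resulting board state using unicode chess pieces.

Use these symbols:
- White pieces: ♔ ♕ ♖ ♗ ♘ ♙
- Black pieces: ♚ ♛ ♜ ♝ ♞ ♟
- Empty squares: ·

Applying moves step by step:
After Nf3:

♜ ♞ ♝ ♛ ♚ ♝ ♞ ♜
♟ ♟ ♟ ♟ ♟ ♟ ♟ ♟
· · · · · · · ·
· · · · · · · ·
· · · · · · · ·
· · · · · ♘ · ·
♙ ♙ ♙ ♙ ♙ ♙ ♙ ♙
♖ ♘ ♗ ♕ ♔ ♗ · ♖


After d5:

♜ ♞ ♝ ♛ ♚ ♝ ♞ ♜
♟ ♟ ♟ · ♟ ♟ ♟ ♟
· · · · · · · ·
· · · ♟ · · · ·
· · · · · · · ·
· · · · · ♘ · ·
♙ ♙ ♙ ♙ ♙ ♙ ♙ ♙
♖ ♘ ♗ ♕ ♔ ♗ · ♖


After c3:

♜ ♞ ♝ ♛ ♚ ♝ ♞ ♜
♟ ♟ ♟ · ♟ ♟ ♟ ♟
· · · · · · · ·
· · · ♟ · · · ·
· · · · · · · ·
· · ♙ · · ♘ · ·
♙ ♙ · ♙ ♙ ♙ ♙ ♙
♖ ♘ ♗ ♕ ♔ ♗ · ♖


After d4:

♜ ♞ ♝ ♛ ♚ ♝ ♞ ♜
♟ ♟ ♟ · ♟ ♟ ♟ ♟
· · · · · · · ·
· · · · · · · ·
· · · ♟ · · · ·
· · ♙ · · ♘ · ·
♙ ♙ · ♙ ♙ ♙ ♙ ♙
♖ ♘ ♗ ♕ ♔ ♗ · ♖


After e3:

♜ ♞ ♝ ♛ ♚ ♝ ♞ ♜
♟ ♟ ♟ · ♟ ♟ ♟ ♟
· · · · · · · ·
· · · · · · · ·
· · · ♟ · · · ·
· · ♙ · ♙ ♘ · ·
♙ ♙ · ♙ · ♙ ♙ ♙
♖ ♘ ♗ ♕ ♔ ♗ · ♖


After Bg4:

♜ ♞ · ♛ ♚ ♝ ♞ ♜
♟ ♟ ♟ · ♟ ♟ ♟ ♟
· · · · · · · ·
· · · · · · · ·
· · · ♟ · · ♝ ·
· · ♙ · ♙ ♘ · ·
♙ ♙ · ♙ · ♙ ♙ ♙
♖ ♘ ♗ ♕ ♔ ♗ · ♖



  a b c d e f g h
  ─────────────────
8│♜ ♞ · ♛ ♚ ♝ ♞ ♜│8
7│♟ ♟ ♟ · ♟ ♟ ♟ ♟│7
6│· · · · · · · ·│6
5│· · · · · · · ·│5
4│· · · ♟ · · ♝ ·│4
3│· · ♙ · ♙ ♘ · ·│3
2│♙ ♙ · ♙ · ♙ ♙ ♙│2
1│♖ ♘ ♗ ♕ ♔ ♗ · ♖│1
  ─────────────────
  a b c d e f g h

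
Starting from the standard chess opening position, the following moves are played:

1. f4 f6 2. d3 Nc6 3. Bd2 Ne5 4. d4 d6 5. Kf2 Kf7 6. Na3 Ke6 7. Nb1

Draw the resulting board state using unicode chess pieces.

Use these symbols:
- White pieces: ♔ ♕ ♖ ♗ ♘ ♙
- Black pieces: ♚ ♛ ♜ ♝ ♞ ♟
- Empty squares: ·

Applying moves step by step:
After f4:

♜ ♞ ♝ ♛ ♚ ♝ ♞ ♜
♟ ♟ ♟ ♟ ♟ ♟ ♟ ♟
· · · · · · · ·
· · · · · · · ·
· · · · · ♙ · ·
· · · · · · · ·
♙ ♙ ♙ ♙ ♙ · ♙ ♙
♖ ♘ ♗ ♕ ♔ ♗ ♘ ♖


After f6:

♜ ♞ ♝ ♛ ♚ ♝ ♞ ♜
♟ ♟ ♟ ♟ ♟ · ♟ ♟
· · · · · ♟ · ·
· · · · · · · ·
· · · · · ♙ · ·
· · · · · · · ·
♙ ♙ ♙ ♙ ♙ · ♙ ♙
♖ ♘ ♗ ♕ ♔ ♗ ♘ ♖


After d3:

♜ ♞ ♝ ♛ ♚ ♝ ♞ ♜
♟ ♟ ♟ ♟ ♟ · ♟ ♟
· · · · · ♟ · ·
· · · · · · · ·
· · · · · ♙ · ·
· · · ♙ · · · ·
♙ ♙ ♙ · ♙ · ♙ ♙
♖ ♘ ♗ ♕ ♔ ♗ ♘ ♖


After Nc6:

♜ · ♝ ♛ ♚ ♝ ♞ ♜
♟ ♟ ♟ ♟ ♟ · ♟ ♟
· · ♞ · · ♟ · ·
· · · · · · · ·
· · · · · ♙ · ·
· · · ♙ · · · ·
♙ ♙ ♙ · ♙ · ♙ ♙
♖ ♘ ♗ ♕ ♔ ♗ ♘ ♖


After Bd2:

♜ · ♝ ♛ ♚ ♝ ♞ ♜
♟ ♟ ♟ ♟ ♟ · ♟ ♟
· · ♞ · · ♟ · ·
· · · · · · · ·
· · · · · ♙ · ·
· · · ♙ · · · ·
♙ ♙ ♙ ♗ ♙ · ♙ ♙
♖ ♘ · ♕ ♔ ♗ ♘ ♖


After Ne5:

♜ · ♝ ♛ ♚ ♝ ♞ ♜
♟ ♟ ♟ ♟ ♟ · ♟ ♟
· · · · · ♟ · ·
· · · · ♞ · · ·
· · · · · ♙ · ·
· · · ♙ · · · ·
♙ ♙ ♙ ♗ ♙ · ♙ ♙
♖ ♘ · ♕ ♔ ♗ ♘ ♖


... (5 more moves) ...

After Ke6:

♜ · ♝ ♛ · ♝ ♞ ♜
♟ ♟ ♟ · ♟ · ♟ ♟
· · · ♟ ♚ ♟ · ·
· · · · ♞ · · ·
· · · ♙ · ♙ · ·
♘ · · · · · · ·
♙ ♙ ♙ ♗ ♙ ♔ ♙ ♙
♖ · · ♕ · ♗ ♘ ♖


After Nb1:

♜ · ♝ ♛ · ♝ ♞ ♜
♟ ♟ ♟ · ♟ · ♟ ♟
· · · ♟ ♚ ♟ · ·
· · · · ♞ · · ·
· · · ♙ · ♙ · ·
· · · · · · · ·
♙ ♙ ♙ ♗ ♙ ♔ ♙ ♙
♖ ♘ · ♕ · ♗ ♘ ♖



  a b c d e f g h
  ─────────────────
8│♜ · ♝ ♛ · ♝ ♞ ♜│8
7│♟ ♟ ♟ · ♟ · ♟ ♟│7
6│· · · ♟ ♚ ♟ · ·│6
5│· · · · ♞ · · ·│5
4│· · · ♙ · ♙ · ·│4
3│· · · · · · · ·│3
2│♙ ♙ ♙ ♗ ♙ ♔ ♙ ♙│2
1│♖ ♘ · ♕ · ♗ ♘ ♖│1
  ─────────────────
  a b c d e f g h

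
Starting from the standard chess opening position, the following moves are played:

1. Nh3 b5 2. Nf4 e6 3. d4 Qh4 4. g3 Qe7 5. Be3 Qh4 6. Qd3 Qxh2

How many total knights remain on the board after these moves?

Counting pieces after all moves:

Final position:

  a b c d e f g h
  ─────────────────
8│♜ ♞ ♝ · ♚ ♝ ♞ ♜│8
7│♟ · ♟ ♟ · ♟ ♟ ♟│7
6│· · · · ♟ · · ·│6
5│· ♟ · · · · · ·│5
4│· · · ♙ · ♘ · ·│4
3│· · · ♕ ♗ · ♙ ·│3
2│♙ ♙ ♙ · ♙ ♙ · ♛│2
1│♖ ♘ · · ♔ ♗ · ♖│1
  ─────────────────
  a b c d e f g h


4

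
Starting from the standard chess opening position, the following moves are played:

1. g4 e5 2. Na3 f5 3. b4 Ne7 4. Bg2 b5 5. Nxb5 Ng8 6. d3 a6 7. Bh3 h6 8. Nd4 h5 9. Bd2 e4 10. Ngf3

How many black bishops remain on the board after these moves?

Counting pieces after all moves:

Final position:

  a b c d e f g h
  ─────────────────
8│♜ ♞ ♝ ♛ ♚ ♝ ♞ ♜│8
7│· · ♟ ♟ · · ♟ ·│7
6│♟ · · · · · · ·│6
5│· · · · · ♟ · ♟│5
4│· ♙ · ♘ ♟ · ♙ ·│4
3│· · · ♙ · ♘ · ♗│3
2│♙ · ♙ ♗ ♙ ♙ · ♙│2
1│♖ · · ♕ ♔ · · ♖│1
  ─────────────────
  a b c d e f g h


2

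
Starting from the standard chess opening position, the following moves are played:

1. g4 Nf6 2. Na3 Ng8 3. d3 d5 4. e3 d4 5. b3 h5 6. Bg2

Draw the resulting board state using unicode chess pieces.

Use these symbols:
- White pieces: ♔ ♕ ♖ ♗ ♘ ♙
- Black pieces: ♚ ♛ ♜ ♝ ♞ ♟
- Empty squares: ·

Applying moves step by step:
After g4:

♜ ♞ ♝ ♛ ♚ ♝ ♞ ♜
♟ ♟ ♟ ♟ ♟ ♟ ♟ ♟
· · · · · · · ·
· · · · · · · ·
· · · · · · ♙ ·
· · · · · · · ·
♙ ♙ ♙ ♙ ♙ ♙ · ♙
♖ ♘ ♗ ♕ ♔ ♗ ♘ ♖


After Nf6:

♜ ♞ ♝ ♛ ♚ ♝ · ♜
♟ ♟ ♟ ♟ ♟ ♟ ♟ ♟
· · · · · ♞ · ·
· · · · · · · ·
· · · · · · ♙ ·
· · · · · · · ·
♙ ♙ ♙ ♙ ♙ ♙ · ♙
♖ ♘ ♗ ♕ ♔ ♗ ♘ ♖


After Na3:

♜ ♞ ♝ ♛ ♚ ♝ · ♜
♟ ♟ ♟ ♟ ♟ ♟ ♟ ♟
· · · · · ♞ · ·
· · · · · · · ·
· · · · · · ♙ ·
♘ · · · · · · ·
♙ ♙ ♙ ♙ ♙ ♙ · ♙
♖ · ♗ ♕ ♔ ♗ ♘ ♖


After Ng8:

♜ ♞ ♝ ♛ ♚ ♝ ♞ ♜
♟ ♟ ♟ ♟ ♟ ♟ ♟ ♟
· · · · · · · ·
· · · · · · · ·
· · · · · · ♙ ·
♘ · · · · · · ·
♙ ♙ ♙ ♙ ♙ ♙ · ♙
♖ · ♗ ♕ ♔ ♗ ♘ ♖


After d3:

♜ ♞ ♝ ♛ ♚ ♝ ♞ ♜
♟ ♟ ♟ ♟ ♟ ♟ ♟ ♟
· · · · · · · ·
· · · · · · · ·
· · · · · · ♙ ·
♘ · · ♙ · · · ·
♙ ♙ ♙ · ♙ ♙ · ♙
♖ · ♗ ♕ ♔ ♗ ♘ ♖


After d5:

♜ ♞ ♝ ♛ ♚ ♝ ♞ ♜
♟ ♟ ♟ · ♟ ♟ ♟ ♟
· · · · · · · ·
· · · ♟ · · · ·
· · · · · · ♙ ·
♘ · · ♙ · · · ·
♙ ♙ ♙ · ♙ ♙ · ♙
♖ · ♗ ♕ ♔ ♗ ♘ ♖


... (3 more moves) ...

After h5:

♜ ♞ ♝ ♛ ♚ ♝ ♞ ♜
♟ ♟ ♟ · ♟ ♟ ♟ ·
· · · · · · · ·
· · · · · · · ♟
· · · ♟ · · ♙ ·
♘ ♙ · ♙ ♙ · · ·
♙ · ♙ · · ♙ · ♙
♖ · ♗ ♕ ♔ ♗ ♘ ♖


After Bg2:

♜ ♞ ♝ ♛ ♚ ♝ ♞ ♜
♟ ♟ ♟ · ♟ ♟ ♟ ·
· · · · · · · ·
· · · · · · · ♟
· · · ♟ · · ♙ ·
♘ ♙ · ♙ ♙ · · ·
♙ · ♙ · · ♙ ♗ ♙
♖ · ♗ ♕ ♔ · ♘ ♖



  a b c d e f g h
  ─────────────────
8│♜ ♞ ♝ ♛ ♚ ♝ ♞ ♜│8
7│♟ ♟ ♟ · ♟ ♟ ♟ ·│7
6│· · · · · · · ·│6
5│· · · · · · · ♟│5
4│· · · ♟ · · ♙ ·│4
3│♘ ♙ · ♙ ♙ · · ·│3
2│♙ · ♙ · · ♙ ♗ ♙│2
1│♖ · ♗ ♕ ♔ · ♘ ♖│1
  ─────────────────
  a b c d e f g h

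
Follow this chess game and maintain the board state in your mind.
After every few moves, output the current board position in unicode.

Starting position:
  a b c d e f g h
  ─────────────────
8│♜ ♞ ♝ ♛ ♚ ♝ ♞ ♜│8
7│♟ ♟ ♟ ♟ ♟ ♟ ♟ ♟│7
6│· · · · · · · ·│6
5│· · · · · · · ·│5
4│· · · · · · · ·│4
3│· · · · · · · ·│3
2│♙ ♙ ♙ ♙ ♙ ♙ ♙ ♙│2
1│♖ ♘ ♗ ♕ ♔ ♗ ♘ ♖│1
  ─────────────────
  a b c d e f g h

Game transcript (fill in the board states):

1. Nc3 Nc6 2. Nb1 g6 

  a b c d e f g h
  ─────────────────
8│♜ · ♝ ♛ ♚ ♝ ♞ ♜│8
7│♟ ♟ ♟ ♟ ♟ ♟ · ♟│7
6│· · ♞ · · · ♟ ·│6
5│· · · · · · · ·│5
4│· · · · · · · ·│4
3│· · · · · · · ·│3
2│♙ ♙ ♙ ♙ ♙ ♙ ♙ ♙│2
1│♖ ♘ ♗ ♕ ♔ ♗ ♘ ♖│1
  ─────────────────
  a b c d e f g h

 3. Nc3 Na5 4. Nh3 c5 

  a b c d e f g h
  ─────────────────
8│♜ · ♝ ♛ ♚ ♝ ♞ ♜│8
7│♟ ♟ · ♟ ♟ ♟ · ♟│7
6│· · · · · · ♟ ·│6
5│♞ · ♟ · · · · ·│5
4│· · · · · · · ·│4
3│· · ♘ · · · · ♘│3
2│♙ ♙ ♙ ♙ ♙ ♙ ♙ ♙│2
1│♖ · ♗ ♕ ♔ ♗ · ♖│1
  ─────────────────
  a b c d e f g h

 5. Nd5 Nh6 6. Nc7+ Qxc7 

  a b c d e f g h
  ─────────────────
8│♜ · ♝ · ♚ ♝ · ♜│8
7│♟ ♟ ♛ ♟ ♟ ♟ · ♟│7
6│· · · · · · ♟ ♞│6
5│♞ · ♟ · · · · ·│5
4│· · · · · · · ·│4
3│· · · · · · · ♘│3
2│♙ ♙ ♙ ♙ ♙ ♙ ♙ ♙│2
1│♖ · ♗ ♕ ♔ ♗ · ♖│1
  ─────────────────
  a b c d e f g h

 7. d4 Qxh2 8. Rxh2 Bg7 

  a b c d e f g h
  ─────────────────
8│♜ · ♝ · ♚ · · ♜│8
7│♟ ♟ · ♟ ♟ ♟ ♝ ♟│7
6│· · · · · · ♟ ♞│6
5│♞ · ♟ · · · · ·│5
4│· · · ♙ · · · ·│4
3│· · · · · · · ♘│3
2│♙ ♙ ♙ · ♙ ♙ ♙ ♖│2
1│♖ · ♗ ♕ ♔ ♗ · ·│1
  ─────────────────
  a b c d e f g h

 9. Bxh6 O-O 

  a b c d e f g h
  ─────────────────
8│♜ · ♝ · · ♜ ♚ ·│8
7│♟ ♟ · ♟ ♟ ♟ ♝ ♟│7
6│· · · · · · ♟ ♗│6
5│♞ · ♟ · · · · ·│5
4│· · · ♙ · · · ·│4
3│· · · · · · · ♘│3
2│♙ ♙ ♙ · ♙ ♙ ♙ ♖│2
1│♖ · · ♕ ♔ ♗ · ·│1
  ─────────────────
  a b c d e f g h


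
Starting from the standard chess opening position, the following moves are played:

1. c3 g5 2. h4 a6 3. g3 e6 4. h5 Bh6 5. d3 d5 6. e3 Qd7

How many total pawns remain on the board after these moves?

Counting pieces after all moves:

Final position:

  a b c d e f g h
  ─────────────────
8│♜ ♞ ♝ · ♚ · ♞ ♜│8
7│· ♟ ♟ ♛ · ♟ · ♟│7
6│♟ · · · ♟ · · ♝│6
5│· · · ♟ · · ♟ ♙│5
4│· · · · · · · ·│4
3│· · ♙ ♙ ♙ · ♙ ·│3
2│♙ ♙ · · · ♙ · ·│2
1│♖ ♘ ♗ ♕ ♔ ♗ ♘ ♖│1
  ─────────────────
  a b c d e f g h


16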